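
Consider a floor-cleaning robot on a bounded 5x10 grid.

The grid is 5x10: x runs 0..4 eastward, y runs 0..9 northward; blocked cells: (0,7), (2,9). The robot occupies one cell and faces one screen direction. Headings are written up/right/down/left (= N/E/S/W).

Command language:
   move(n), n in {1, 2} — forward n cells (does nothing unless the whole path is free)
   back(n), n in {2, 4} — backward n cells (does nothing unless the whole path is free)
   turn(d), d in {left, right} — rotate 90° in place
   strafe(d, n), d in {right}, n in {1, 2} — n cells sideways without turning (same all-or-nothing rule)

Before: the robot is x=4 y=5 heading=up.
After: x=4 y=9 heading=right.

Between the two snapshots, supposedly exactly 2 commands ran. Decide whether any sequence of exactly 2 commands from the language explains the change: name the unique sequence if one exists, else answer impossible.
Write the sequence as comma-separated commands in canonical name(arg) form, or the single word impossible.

every 2-command combo misses the target.

impossible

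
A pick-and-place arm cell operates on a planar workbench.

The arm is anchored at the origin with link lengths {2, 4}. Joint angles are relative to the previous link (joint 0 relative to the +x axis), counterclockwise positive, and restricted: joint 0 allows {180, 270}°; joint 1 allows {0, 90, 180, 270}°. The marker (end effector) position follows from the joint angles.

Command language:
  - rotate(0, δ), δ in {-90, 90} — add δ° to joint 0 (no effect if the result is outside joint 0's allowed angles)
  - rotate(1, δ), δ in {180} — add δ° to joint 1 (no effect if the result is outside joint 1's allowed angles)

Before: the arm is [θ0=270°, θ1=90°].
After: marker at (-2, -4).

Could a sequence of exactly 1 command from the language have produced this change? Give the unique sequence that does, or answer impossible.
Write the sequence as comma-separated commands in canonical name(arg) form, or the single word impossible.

from: [θ0=270°, θ1=90°]
[1] after rotate(0, -90): [θ0=180°, θ1=90°]
uniquely the one of 3 1-step routes that fits.

rotate(0, -90)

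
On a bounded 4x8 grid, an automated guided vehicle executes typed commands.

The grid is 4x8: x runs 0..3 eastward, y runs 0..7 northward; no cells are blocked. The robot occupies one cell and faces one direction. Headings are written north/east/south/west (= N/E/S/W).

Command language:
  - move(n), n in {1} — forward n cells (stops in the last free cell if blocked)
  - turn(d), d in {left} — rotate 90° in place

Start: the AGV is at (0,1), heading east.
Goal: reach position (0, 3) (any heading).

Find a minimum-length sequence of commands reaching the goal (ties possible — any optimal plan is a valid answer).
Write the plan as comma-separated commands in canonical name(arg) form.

turn(left), move(1), move(1)

initial: at (0,1), heading east
1. turn(left) → at (0,1), heading north
2. move(1) → at (0,2), heading north
3. move(1) → at (0,3), heading north
no 2-step plan works, so 3 is optimal.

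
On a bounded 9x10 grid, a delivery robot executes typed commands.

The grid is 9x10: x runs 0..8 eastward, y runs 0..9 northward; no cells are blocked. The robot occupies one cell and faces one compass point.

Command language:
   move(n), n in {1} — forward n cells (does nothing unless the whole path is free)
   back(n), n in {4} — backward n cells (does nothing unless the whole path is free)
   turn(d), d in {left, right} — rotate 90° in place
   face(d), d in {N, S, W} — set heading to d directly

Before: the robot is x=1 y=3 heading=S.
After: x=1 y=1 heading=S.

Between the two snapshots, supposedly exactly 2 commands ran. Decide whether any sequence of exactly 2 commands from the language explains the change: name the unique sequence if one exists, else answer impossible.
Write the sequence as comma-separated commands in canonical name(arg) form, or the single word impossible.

move(1), move(1)

key: heading stays S — no command in the sequence turns
initial: x=1 y=3 heading=S
step 1 (move(1)): x=1 y=2 heading=S
step 2 (move(1)): x=1 y=1 heading=S
no other 2-command option fits: unique.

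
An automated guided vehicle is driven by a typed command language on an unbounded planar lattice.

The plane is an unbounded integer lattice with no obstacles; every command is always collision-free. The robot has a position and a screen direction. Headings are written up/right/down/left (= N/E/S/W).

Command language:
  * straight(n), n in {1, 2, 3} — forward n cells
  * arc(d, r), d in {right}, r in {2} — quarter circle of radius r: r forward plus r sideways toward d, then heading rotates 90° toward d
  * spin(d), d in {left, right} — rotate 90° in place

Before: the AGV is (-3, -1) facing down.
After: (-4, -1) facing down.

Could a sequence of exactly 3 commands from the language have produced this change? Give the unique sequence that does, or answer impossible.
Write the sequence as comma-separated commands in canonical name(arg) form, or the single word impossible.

key: still facing S at the end — net rotation zero over 3 steps
begin: (-3, -1) facing down
step 1 (spin(right)): (-3, -1) facing left
step 2 (straight(1)): (-4, -1) facing left
step 3 (spin(left)): (-4, -1) facing down
uniquely the one of 216 3-step routes that fits.

spin(right), straight(1), spin(left)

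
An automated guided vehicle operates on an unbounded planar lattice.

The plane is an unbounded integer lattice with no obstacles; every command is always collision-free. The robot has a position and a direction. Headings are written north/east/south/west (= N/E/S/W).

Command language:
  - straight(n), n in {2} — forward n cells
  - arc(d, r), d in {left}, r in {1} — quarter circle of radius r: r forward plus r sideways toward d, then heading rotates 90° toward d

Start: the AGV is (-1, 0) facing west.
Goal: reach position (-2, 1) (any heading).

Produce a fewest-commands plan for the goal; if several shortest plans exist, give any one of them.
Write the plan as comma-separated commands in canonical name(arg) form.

t0: (-1, 0) facing west
[1] after straight(2): (-3, 0) facing west
[2] after arc(left, 1): (-4, -1) facing south
[3] after arc(left, 1): (-3, -2) facing east
[4] after arc(left, 1): (-2, -1) facing north
[5] after straight(2): (-2, 1) facing north
no 4-step plan works, so 5 is optimal.

straight(2), arc(left, 1), arc(left, 1), arc(left, 1), straight(2)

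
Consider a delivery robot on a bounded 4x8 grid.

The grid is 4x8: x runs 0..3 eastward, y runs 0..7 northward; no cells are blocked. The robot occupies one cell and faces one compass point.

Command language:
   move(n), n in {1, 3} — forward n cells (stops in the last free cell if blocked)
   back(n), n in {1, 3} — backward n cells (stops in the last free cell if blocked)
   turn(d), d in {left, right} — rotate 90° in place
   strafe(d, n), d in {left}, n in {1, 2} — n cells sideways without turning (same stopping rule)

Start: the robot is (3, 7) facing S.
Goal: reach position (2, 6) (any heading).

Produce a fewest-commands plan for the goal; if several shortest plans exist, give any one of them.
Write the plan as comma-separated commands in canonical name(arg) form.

begin: (3, 7) facing S
[1] after move(1): (3, 6) facing S
[2] after turn(right): (3, 6) facing W
[3] after move(1): (2, 6) facing W
no 2-step plan works, so 3 is optimal.

move(1), turn(right), move(1)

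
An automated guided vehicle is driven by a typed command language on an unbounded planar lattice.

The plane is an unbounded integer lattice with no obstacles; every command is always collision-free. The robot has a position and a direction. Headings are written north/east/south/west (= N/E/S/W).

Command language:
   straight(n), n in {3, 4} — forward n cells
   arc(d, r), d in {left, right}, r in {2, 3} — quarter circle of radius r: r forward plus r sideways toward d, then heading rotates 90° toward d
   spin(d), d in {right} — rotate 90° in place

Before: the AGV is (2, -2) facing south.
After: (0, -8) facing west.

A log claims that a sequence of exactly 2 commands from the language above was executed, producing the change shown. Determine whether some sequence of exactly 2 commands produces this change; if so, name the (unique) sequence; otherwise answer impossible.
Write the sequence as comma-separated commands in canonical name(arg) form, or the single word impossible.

straight(4), arc(right, 2)

key: order matters: swapping straight(4) and arc(right, 2) lands elsewhere
begin: (2, -2) facing south
t=1 straight(4) ⇒ (2, -6) facing south
t=2 arc(right, 2) ⇒ (0, -8) facing west
no other 2-command option fits: unique.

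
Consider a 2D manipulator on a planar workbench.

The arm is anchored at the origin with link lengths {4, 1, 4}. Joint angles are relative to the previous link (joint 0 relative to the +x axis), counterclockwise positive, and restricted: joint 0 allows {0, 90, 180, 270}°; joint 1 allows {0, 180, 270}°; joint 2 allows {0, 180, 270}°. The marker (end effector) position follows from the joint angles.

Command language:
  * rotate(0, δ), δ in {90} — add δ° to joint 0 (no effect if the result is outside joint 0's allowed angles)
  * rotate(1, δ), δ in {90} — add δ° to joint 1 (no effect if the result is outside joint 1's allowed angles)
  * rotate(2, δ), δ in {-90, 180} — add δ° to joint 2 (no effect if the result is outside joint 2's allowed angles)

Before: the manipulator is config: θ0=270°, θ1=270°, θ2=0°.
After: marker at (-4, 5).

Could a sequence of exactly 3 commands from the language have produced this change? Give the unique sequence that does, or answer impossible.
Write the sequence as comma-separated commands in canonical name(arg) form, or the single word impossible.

from: config: θ0=270°, θ1=270°, θ2=0°
step 1 (rotate(0, 90)): config: θ0=0°, θ1=270°, θ2=0°
step 2 (rotate(0, 90)): config: θ0=90°, θ1=270°, θ2=0°
step 3 (rotate(0, 90)): config: θ0=180°, θ1=270°, θ2=0°
no rival 3-sequence matches.

rotate(0, 90), rotate(0, 90), rotate(0, 90)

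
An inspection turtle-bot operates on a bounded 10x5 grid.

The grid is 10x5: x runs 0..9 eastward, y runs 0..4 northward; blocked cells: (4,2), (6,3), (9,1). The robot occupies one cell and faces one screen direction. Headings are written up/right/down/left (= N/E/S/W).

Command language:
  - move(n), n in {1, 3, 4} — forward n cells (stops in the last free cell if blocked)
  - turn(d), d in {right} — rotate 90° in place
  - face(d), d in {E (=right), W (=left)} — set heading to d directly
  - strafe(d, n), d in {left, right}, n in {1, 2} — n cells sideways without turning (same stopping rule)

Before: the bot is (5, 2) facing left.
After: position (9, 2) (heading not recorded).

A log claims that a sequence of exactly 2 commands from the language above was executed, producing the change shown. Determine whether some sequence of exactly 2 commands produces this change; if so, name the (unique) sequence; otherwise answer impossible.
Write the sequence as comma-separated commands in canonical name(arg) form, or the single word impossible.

key: order matters: swapping face(E) and move(4) lands elsewhere
t0: (5, 2) facing left
step 1 (face(E)): (5, 2) facing right
step 2 (move(4)): (9, 2) facing right
uniquely the one of 100 2-step routes that fits.

face(E), move(4)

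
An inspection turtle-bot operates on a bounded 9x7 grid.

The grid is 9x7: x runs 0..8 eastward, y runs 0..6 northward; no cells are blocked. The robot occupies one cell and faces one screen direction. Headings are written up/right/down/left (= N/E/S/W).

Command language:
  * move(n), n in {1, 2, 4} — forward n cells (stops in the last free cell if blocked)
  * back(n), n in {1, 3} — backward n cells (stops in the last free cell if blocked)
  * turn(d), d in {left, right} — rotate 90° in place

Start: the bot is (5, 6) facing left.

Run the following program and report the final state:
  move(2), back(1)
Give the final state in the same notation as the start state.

(4, 6) facing left

t0: (5, 6) facing left
step 1 (move(2)): (3, 6) facing left
step 2 (back(1)): (4, 6) facing left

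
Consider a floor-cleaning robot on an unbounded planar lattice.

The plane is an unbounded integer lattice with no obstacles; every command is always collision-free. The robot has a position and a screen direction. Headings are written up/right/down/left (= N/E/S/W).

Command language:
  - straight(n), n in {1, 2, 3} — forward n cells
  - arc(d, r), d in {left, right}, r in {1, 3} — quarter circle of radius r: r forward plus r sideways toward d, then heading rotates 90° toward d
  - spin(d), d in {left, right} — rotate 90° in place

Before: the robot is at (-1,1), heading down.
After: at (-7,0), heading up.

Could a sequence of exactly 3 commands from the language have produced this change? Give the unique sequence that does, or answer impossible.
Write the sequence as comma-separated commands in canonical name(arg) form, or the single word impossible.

key: running arc(right, 3) before straight(1) would end elsewhere — order is forced
initial: at (-1,1), heading down
t=1 straight(1) ⇒ at (-1,0), heading down
t=2 arc(right, 3) ⇒ at (-4,-3), heading left
t=3 arc(right, 3) ⇒ at (-7,0), heading up
uniquely the one of 729 3-step routes that fits.

straight(1), arc(right, 3), arc(right, 3)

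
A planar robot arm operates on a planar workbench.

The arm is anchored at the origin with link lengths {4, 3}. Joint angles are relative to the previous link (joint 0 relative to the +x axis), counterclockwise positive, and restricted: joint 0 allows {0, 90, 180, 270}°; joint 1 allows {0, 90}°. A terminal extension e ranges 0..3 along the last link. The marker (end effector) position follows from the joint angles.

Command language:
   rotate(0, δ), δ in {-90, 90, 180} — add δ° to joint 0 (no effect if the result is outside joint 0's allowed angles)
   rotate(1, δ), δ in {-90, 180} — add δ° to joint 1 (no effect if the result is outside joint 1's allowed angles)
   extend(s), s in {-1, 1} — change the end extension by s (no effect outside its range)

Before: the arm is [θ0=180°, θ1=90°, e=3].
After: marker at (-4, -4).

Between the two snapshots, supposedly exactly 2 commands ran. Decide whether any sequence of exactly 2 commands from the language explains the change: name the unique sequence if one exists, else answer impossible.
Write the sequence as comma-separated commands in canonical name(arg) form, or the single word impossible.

extend(-1), extend(-1)

initial: [θ0=180°, θ1=90°, e=3]
t=1 extend(-1) ⇒ [θ0=180°, θ1=90°, e=2]
t=2 extend(-1) ⇒ [θ0=180°, θ1=90°, e=1]
uniquely the one of 49 2-step routes that fits.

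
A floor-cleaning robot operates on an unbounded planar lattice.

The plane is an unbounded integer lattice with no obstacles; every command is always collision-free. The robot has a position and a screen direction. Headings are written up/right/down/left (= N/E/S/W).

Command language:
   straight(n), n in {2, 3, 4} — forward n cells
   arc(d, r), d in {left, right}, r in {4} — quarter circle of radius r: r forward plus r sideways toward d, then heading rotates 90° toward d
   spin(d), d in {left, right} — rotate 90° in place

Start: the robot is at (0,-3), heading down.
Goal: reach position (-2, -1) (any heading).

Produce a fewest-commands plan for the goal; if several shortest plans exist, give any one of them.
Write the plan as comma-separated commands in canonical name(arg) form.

start: at (0,-3), heading down
step 1 (spin(right)): at (0,-3), heading left
step 2 (straight(2)): at (-2,-3), heading left
step 3 (spin(right)): at (-2,-3), heading up
step 4 (straight(2)): at (-2,-1), heading up
shorter routes all fall short; 4 is best.

spin(right), straight(2), spin(right), straight(2)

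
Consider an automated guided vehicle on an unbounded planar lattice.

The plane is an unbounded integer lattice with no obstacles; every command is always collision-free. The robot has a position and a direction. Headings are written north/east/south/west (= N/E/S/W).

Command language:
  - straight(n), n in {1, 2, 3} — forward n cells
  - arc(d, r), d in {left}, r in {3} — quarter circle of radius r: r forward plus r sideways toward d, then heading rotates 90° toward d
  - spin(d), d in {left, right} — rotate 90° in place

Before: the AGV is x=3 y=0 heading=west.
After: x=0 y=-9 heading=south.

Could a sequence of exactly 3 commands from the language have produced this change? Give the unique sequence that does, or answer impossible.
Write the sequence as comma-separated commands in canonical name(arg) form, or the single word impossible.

arc(left, 3), straight(3), straight(3)

key: order matters: swapping arc(left, 3) and straight(3) lands elsewhere
t0: x=3 y=0 heading=west
t=1 arc(left, 3) ⇒ x=0 y=-3 heading=south
t=2 straight(3) ⇒ x=0 y=-6 heading=south
t=3 straight(3) ⇒ x=0 y=-9 heading=south
no other 3-command option fits: unique.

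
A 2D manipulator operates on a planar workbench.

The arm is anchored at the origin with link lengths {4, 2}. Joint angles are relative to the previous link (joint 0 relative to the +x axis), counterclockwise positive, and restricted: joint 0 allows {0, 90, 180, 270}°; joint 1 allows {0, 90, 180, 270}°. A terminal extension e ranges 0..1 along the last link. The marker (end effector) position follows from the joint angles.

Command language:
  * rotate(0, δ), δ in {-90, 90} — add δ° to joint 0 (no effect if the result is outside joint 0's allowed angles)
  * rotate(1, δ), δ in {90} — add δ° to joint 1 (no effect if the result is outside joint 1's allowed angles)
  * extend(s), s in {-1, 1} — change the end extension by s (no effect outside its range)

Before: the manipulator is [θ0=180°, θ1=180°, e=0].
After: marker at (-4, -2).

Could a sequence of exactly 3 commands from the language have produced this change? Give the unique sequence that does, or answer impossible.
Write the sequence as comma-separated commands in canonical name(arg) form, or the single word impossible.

initial: [θ0=180°, θ1=180°, e=0]
[1] after rotate(1, 90): [θ0=180°, θ1=270°, e=0]
[2] after rotate(1, 90): [θ0=180°, θ1=0°, e=0]
[3] after rotate(1, 90): [θ0=180°, θ1=90°, e=0]
all 125 alternatives checked — unique.

rotate(1, 90), rotate(1, 90), rotate(1, 90)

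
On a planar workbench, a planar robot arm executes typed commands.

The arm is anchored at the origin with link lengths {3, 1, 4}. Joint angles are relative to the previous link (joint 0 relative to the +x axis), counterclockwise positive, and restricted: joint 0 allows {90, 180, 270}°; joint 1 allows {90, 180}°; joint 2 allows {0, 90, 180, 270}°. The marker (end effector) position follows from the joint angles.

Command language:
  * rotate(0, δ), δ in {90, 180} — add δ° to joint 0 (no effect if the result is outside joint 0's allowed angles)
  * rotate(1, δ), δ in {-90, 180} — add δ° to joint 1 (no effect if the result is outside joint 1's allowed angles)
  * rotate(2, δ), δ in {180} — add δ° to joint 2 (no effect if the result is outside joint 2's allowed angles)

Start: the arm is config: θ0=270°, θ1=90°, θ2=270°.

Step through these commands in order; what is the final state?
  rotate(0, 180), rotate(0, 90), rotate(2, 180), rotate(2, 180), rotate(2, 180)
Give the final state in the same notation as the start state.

config: θ0=180°, θ1=90°, θ2=90°

from: config: θ0=270°, θ1=90°, θ2=270°
t=1 rotate(0, 180) ⇒ config: θ0=90°, θ1=90°, θ2=270°
t=2 rotate(0, 90) ⇒ config: θ0=180°, θ1=90°, θ2=270°
t=3 rotate(2, 180) ⇒ config: θ0=180°, θ1=90°, θ2=90°
t=4 rotate(2, 180) ⇒ config: θ0=180°, θ1=90°, θ2=270°
t=5 rotate(2, 180) ⇒ config: θ0=180°, θ1=90°, θ2=90°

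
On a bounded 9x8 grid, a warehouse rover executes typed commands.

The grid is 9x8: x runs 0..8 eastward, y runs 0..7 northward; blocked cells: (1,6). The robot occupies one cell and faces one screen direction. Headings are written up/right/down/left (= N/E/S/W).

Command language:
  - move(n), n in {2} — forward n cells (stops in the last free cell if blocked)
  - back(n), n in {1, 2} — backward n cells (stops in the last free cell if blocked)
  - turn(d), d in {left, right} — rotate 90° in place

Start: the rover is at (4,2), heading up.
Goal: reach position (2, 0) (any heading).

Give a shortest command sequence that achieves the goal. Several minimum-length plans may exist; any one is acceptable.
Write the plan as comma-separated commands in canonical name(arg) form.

back(2), turn(right), back(2)

start: at (4,2), heading up
[1] after back(2): at (4,0), heading up
[2] after turn(right): at (4,0), heading right
[3] after back(2): at (2,0), heading right
no 2-step plan works, so 3 is optimal.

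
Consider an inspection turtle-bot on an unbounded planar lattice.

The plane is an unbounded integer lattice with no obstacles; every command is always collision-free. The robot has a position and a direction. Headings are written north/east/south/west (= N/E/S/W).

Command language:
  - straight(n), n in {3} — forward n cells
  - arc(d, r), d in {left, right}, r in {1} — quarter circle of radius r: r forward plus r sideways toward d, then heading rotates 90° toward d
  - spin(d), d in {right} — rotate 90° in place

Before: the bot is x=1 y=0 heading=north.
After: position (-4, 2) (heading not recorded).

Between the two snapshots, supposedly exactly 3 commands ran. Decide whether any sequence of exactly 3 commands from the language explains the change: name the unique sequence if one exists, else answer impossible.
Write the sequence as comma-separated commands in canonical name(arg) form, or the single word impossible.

key: running arc(right, 1) before arc(left, 1) would end elsewhere — order is forced
from: x=1 y=0 heading=north
1. arc(left, 1) → x=0 y=1 heading=west
2. straight(3) → x=-3 y=1 heading=west
3. arc(right, 1) → x=-4 y=2 heading=north
no rival 3-sequence matches.

arc(left, 1), straight(3), arc(right, 1)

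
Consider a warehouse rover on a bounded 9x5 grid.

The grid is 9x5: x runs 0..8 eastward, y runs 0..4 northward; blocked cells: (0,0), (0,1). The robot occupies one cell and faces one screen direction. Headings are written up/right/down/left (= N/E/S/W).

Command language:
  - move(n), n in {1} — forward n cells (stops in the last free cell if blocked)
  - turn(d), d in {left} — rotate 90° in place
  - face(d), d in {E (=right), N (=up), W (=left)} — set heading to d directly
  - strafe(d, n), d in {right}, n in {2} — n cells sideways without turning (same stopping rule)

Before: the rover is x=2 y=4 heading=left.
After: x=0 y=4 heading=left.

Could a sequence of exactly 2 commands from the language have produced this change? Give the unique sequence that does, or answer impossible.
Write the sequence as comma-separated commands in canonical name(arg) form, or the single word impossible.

move(1), move(1)

key: heading stays W — no command in the sequence turns
start: x=2 y=4 heading=left
step 1 (move(1)): x=1 y=4 heading=left
step 2 (move(1)): x=0 y=4 heading=left
no rival 2-sequence matches.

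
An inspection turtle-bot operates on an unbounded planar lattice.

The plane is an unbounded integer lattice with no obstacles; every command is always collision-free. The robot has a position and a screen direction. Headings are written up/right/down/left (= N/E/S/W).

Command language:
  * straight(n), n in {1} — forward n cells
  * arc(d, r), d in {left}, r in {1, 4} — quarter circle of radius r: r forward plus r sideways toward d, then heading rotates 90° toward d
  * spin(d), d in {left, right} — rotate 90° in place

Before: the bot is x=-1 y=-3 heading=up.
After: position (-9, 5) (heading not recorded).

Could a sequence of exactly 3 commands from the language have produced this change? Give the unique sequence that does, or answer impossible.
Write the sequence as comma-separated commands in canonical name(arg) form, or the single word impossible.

begin: x=-1 y=-3 heading=up
[1] after arc(left, 4): x=-5 y=1 heading=left
[2] after spin(right): x=-5 y=1 heading=up
[3] after arc(left, 4): x=-9 y=5 heading=left
no other 3-command option fits: unique.

arc(left, 4), spin(right), arc(left, 4)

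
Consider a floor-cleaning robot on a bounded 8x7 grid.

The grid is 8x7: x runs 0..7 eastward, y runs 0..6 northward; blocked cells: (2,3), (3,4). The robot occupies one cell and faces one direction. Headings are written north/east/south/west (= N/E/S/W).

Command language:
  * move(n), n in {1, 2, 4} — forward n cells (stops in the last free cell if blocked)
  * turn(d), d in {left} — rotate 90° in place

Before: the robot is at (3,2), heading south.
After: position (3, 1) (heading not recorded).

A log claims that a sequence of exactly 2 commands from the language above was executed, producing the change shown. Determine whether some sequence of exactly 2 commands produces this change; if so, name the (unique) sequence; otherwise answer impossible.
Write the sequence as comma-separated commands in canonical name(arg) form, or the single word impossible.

move(1), turn(left)

key: running turn(left) before move(1) would end elsewhere — order is forced
from: at (3,2), heading south
step 1 (move(1)): at (3,1), heading south
step 2 (turn(left)): at (3,1), heading east
no other 2-command option fits: unique.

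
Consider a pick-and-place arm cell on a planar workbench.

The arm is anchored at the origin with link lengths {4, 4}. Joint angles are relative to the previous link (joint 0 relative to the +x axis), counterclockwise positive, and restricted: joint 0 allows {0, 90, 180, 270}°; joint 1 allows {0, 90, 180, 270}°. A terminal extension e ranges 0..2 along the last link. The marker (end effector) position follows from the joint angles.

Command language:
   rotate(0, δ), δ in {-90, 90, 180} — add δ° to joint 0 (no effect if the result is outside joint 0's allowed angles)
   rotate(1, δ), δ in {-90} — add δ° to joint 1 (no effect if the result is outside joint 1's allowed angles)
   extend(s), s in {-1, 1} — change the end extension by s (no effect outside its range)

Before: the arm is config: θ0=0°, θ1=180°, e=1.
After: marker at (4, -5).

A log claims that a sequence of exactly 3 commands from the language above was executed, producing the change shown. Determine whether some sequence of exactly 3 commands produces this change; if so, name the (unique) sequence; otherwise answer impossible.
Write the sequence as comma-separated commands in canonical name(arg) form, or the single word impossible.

rotate(1, -90), rotate(1, -90), rotate(1, -90)

from: config: θ0=0°, θ1=180°, e=1
t=1 rotate(1, -90) ⇒ config: θ0=0°, θ1=90°, e=1
t=2 rotate(1, -90) ⇒ config: θ0=0°, θ1=0°, e=1
t=3 rotate(1, -90) ⇒ config: θ0=0°, θ1=270°, e=1
no rival 3-sequence matches.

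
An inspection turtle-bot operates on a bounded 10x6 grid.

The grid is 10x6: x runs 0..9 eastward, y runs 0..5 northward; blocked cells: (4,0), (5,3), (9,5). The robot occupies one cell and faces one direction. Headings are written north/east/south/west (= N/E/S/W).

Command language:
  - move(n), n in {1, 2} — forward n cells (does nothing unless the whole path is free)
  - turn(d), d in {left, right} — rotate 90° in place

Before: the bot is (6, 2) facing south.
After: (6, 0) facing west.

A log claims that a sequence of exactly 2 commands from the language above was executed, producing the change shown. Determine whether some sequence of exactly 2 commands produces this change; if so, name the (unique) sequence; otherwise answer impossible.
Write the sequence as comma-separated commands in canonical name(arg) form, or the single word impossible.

move(2), turn(right)

key: position moved to (6,0) AND the heading swung to W — translation plus rotation needed
start: (6, 2) facing south
step 1 (move(2)): (6, 0) facing south
step 2 (turn(right)): (6, 0) facing west
no other 2-command option fits: unique.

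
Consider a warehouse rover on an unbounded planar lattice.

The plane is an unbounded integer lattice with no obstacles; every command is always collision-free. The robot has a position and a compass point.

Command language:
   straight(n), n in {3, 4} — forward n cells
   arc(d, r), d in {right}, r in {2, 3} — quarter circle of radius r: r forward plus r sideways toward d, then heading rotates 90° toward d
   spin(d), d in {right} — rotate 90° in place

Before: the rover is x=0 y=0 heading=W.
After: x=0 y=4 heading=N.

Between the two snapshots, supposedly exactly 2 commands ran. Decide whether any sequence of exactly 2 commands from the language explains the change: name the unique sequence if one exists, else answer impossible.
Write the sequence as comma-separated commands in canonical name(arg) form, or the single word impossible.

spin(right), straight(4)

key: cell and facing (now N) both changed — the 2 commands mix motion and turning
start: x=0 y=0 heading=W
t=1 spin(right) ⇒ x=0 y=0 heading=N
t=2 straight(4) ⇒ x=0 y=4 heading=N
all 25 alternatives checked — unique.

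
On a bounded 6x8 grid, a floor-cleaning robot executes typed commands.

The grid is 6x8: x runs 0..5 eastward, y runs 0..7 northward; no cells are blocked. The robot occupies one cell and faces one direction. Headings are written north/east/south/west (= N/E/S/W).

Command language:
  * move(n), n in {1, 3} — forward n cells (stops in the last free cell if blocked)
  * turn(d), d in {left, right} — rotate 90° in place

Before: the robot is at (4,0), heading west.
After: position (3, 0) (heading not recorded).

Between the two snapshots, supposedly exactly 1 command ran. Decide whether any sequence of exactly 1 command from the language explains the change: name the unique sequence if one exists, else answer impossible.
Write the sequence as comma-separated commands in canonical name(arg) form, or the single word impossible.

move(1)

start: at (4,0), heading west
1. move(1) → at (3,0), heading west
all 4 alternatives checked — unique.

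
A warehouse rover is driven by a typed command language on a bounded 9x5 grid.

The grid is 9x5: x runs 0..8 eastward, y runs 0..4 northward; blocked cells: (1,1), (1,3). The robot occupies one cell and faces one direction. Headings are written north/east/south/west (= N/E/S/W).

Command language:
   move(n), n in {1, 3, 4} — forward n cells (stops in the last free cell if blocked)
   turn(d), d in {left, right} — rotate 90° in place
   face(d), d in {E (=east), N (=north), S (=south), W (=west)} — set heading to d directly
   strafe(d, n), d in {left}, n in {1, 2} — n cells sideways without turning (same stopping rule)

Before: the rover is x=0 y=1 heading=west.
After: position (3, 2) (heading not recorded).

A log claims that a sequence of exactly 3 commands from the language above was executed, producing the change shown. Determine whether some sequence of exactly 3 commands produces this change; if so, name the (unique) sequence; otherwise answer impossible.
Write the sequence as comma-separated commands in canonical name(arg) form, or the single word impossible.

key: order matters: swapping face(E) and move(3) lands elsewhere
from: x=0 y=1 heading=west
1. face(E) → x=0 y=1 heading=east
2. strafe(left, 1) → x=0 y=2 heading=east
3. move(3) → x=3 y=2 heading=east
no rival 3-sequence matches.

face(E), strafe(left, 1), move(3)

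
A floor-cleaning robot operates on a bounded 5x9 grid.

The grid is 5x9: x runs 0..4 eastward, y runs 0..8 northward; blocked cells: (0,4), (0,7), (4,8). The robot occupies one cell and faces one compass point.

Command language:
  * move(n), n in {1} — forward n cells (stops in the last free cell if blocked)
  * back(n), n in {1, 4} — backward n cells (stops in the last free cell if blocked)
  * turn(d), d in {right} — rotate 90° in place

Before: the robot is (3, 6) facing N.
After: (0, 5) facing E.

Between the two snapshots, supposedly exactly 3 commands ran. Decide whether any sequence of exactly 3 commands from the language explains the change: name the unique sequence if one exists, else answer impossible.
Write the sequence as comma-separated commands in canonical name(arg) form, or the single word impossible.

key: back(4) runs into the grid edge before its full distance
begin: (3, 6) facing N
t=1 back(1) ⇒ (3, 5) facing N
t=2 turn(right) ⇒ (3, 5) facing E
t=3 back(4) ⇒ (0, 5) facing E
all 64 alternatives checked — unique.

back(1), turn(right), back(4)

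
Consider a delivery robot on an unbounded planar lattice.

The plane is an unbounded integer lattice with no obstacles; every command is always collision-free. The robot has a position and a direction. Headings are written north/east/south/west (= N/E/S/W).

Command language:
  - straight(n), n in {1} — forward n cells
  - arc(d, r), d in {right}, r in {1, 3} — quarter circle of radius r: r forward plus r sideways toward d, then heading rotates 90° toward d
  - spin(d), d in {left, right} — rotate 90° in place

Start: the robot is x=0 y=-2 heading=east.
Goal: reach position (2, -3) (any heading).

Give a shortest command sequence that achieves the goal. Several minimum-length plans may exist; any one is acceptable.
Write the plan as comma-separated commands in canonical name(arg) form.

initial: x=0 y=-2 heading=east
1. straight(1) → x=1 y=-2 heading=east
2. arc(right, 1) → x=2 y=-3 heading=south
minimal: 2 command(s), checked below 2.

straight(1), arc(right, 1)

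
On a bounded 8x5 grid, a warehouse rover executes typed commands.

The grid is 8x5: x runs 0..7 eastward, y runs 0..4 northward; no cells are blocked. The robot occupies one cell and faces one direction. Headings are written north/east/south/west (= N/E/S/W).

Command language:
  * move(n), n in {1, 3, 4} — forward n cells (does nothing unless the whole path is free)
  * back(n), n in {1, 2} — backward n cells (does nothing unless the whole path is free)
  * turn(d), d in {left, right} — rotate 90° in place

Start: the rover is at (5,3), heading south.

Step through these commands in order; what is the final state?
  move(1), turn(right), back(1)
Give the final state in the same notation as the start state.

at (6,2), heading west

start: at (5,3), heading south
t=1 move(1) ⇒ at (5,2), heading south
t=2 turn(right) ⇒ at (5,2), heading west
t=3 back(1) ⇒ at (6,2), heading west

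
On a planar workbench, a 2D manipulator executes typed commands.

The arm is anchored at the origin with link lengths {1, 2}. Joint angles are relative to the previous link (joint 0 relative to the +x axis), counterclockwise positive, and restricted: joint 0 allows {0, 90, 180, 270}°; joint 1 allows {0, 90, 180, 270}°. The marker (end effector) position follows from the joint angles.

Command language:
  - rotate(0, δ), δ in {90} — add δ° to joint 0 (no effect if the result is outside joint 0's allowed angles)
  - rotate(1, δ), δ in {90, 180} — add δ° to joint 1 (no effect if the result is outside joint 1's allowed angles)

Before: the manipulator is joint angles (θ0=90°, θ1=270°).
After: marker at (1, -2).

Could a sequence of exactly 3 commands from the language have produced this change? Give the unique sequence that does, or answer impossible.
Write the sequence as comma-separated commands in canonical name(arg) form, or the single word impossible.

rotate(0, 90), rotate(0, 90), rotate(0, 90)

t0: joint angles (θ0=90°, θ1=270°)
step 1 (rotate(0, 90)): joint angles (θ0=180°, θ1=270°)
step 2 (rotate(0, 90)): joint angles (θ0=270°, θ1=270°)
step 3 (rotate(0, 90)): joint angles (θ0=0°, θ1=270°)
no other 3-command option fits: unique.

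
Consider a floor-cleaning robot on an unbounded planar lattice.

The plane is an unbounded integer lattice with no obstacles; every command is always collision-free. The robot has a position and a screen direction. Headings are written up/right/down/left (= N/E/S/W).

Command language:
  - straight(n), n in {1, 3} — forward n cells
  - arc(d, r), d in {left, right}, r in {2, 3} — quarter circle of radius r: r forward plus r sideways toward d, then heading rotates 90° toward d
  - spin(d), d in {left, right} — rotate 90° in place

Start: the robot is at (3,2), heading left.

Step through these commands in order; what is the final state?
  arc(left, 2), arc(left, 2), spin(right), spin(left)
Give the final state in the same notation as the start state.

at (3,-2), heading right

start: at (3,2), heading left
step 1 (arc(left, 2)): at (1,0), heading down
step 2 (arc(left, 2)): at (3,-2), heading right
step 3 (spin(right)): at (3,-2), heading down
step 4 (spin(left)): at (3,-2), heading right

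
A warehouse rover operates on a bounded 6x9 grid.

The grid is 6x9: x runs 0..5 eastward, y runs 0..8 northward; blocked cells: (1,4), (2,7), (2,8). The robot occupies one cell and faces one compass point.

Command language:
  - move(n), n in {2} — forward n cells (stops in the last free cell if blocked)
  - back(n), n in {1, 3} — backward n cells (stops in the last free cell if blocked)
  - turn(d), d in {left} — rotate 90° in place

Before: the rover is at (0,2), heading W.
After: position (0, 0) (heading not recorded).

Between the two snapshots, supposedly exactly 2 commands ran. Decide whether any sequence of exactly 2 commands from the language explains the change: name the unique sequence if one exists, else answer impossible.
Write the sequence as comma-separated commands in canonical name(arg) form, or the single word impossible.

turn(left), move(2)

key: order matters: swapping turn(left) and move(2) lands elsewhere
t0: at (0,2), heading W
t=1 turn(left) ⇒ at (0,2), heading S
t=2 move(2) ⇒ at (0,0), heading S
no other 2-command option fits: unique.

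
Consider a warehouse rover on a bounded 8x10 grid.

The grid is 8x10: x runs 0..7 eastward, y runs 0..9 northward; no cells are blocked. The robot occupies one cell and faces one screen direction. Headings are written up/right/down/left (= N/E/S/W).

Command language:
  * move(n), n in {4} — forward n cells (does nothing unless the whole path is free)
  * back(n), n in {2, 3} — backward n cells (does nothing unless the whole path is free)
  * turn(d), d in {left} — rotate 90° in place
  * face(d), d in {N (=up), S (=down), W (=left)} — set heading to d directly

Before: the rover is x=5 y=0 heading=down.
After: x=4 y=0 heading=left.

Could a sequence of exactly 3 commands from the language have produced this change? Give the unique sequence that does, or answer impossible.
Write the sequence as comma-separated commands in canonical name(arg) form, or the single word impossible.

key: position moved to (4,0) AND the heading swung to W — translation plus rotation needed
from: x=5 y=0 heading=down
[1] after face(W): x=5 y=0 heading=left
[2] after move(4): x=1 y=0 heading=left
[3] after back(3): x=4 y=0 heading=left
no other 3-command option fits: unique.

face(W), move(4), back(3)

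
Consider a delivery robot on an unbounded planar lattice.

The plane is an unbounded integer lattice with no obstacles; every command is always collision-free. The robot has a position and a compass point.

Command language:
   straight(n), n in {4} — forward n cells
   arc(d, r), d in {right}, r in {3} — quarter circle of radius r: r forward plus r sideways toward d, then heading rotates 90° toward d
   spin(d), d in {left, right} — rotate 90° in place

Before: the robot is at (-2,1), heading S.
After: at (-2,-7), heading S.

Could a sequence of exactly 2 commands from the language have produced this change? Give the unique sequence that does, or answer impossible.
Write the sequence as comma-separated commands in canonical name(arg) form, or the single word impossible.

key: heading stays S — no command in the sequence turns
initial: at (-2,1), heading S
step 1 (straight(4)): at (-2,-3), heading S
step 2 (straight(4)): at (-2,-7), heading S
all 16 alternatives checked — unique.

straight(4), straight(4)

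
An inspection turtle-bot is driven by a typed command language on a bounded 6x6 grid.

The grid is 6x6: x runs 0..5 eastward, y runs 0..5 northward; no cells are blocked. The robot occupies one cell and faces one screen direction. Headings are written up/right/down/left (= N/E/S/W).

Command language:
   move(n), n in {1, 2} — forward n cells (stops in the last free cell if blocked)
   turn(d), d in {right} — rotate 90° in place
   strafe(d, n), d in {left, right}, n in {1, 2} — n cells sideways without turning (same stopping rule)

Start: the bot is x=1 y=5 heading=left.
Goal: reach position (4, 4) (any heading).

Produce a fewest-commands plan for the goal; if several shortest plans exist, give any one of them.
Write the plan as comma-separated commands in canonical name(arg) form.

strafe(left, 1), turn(right), strafe(right, 1), strafe(right, 2)

begin: x=1 y=5 heading=left
t=1 strafe(left, 1) ⇒ x=1 y=4 heading=left
t=2 turn(right) ⇒ x=1 y=4 heading=up
t=3 strafe(right, 1) ⇒ x=2 y=4 heading=up
t=4 strafe(right, 2) ⇒ x=4 y=4 heading=up
minimal: 4 command(s), checked below 4.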